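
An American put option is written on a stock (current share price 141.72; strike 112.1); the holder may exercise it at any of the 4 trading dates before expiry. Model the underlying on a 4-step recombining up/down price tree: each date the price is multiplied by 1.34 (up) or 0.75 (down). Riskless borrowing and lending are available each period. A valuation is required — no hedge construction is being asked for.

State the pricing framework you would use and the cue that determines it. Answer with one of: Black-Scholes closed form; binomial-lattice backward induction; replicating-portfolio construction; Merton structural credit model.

framework: binomial-lattice backward induction

Key observation: early exercise of the strike-112.1 put must be checked at each of the 4 dates (spot 141.72), which forces a node-by-node comparison of intrinsic and continuation value backward from expiry.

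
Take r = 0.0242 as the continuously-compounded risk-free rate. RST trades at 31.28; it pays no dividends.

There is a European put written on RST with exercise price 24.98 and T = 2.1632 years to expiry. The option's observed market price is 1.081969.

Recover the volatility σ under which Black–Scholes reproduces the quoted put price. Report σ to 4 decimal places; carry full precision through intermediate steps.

sigma = 0.2319

At σ = 0.2319 the Black–Scholes value reproduces the quote:
σ√T = 0.2319·√2.1632 = 0.341074
d₁ = (ln(S/K) + (r+σ²/2)T) / (σ√T) = (ln(31.28/24.98) + (0.0242+0.2319²/2)·2.1632) / 0.341074 = (0.224903 + 0.110515) / 0.341074 = 0.983418
d₂ = d₁ − σ√T = 0.983418 − 0.341074 = 0.642344
e^{−rT} = 0.948997
N(−d₁) = 0.162701,  N(−d₂) = 0.260325
V = K·e^{−rT}·N(−d₂) − S·N(−d₁) = 6.171252 − 5.089283 = 1.081969 (the quoted price), and the Black–Scholes price is strictly increasing in σ, so σ is unique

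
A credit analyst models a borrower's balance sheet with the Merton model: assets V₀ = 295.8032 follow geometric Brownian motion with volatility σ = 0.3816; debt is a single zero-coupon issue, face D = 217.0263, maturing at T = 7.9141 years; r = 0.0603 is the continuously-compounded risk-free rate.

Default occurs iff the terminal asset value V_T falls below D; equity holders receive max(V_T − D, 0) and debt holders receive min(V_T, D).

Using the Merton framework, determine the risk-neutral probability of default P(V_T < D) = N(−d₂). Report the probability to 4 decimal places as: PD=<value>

PD=0.4222

With assets at 295.8032 and a single debt payment of 217.0263 at 7.9141 years:
d₁ = [ln(V₀/D) + (r + σ²/2)T] / (σ√T)
   = [ln(295.8032/217.0263) + (0.0603 + 0.5·0.3816²)·7.9141] / (0.3816·√7.9141)
   = [0.309676 + 1.053440] / 1.073518 = 1.269766
d₂ = d₁ − σ√T = 1.269766 − 1.073518 = 0.196248
risk-neutral PD = N(−d₂) = N(-0.196248) = 0.422208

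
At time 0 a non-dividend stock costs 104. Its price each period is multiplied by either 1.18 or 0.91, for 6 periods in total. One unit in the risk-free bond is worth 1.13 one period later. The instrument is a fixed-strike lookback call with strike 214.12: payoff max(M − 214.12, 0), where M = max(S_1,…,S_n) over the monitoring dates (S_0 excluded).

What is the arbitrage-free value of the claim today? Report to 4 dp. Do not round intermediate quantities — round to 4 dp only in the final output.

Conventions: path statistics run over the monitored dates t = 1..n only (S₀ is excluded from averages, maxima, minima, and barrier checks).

Under the martingale measure an up-move has probability p* = 0.8148; value the claim as the probability-weighted average of per-path payoffs, discounted 6 periods at R = 1.13.
Enumerate all 2^6 = 64 price paths (U = up ×1.18, D = down ×0.91); each path with k up-moves has probability p*^k·(1−p*)^(6−k).
DDDDDD: M=94.6400, payoff=0.0000, prob=0.000040
UDDDDD: M=122.7200, payoff=0.0000, prob=0.000177
DUDDDD: M=111.6752, payoff=0.0000, prob=0.000177
UUDDDD: M=144.8096, payoff=0.0000, prob=0.000781
DDUDDD: M=101.6244, payoff=0.0000, prob=0.000177
UDUDDD: M=131.7767, payoff=0.0000, prob=0.000781
DUUDDD: M=131.7767, payoff=0.0000, prob=0.000781
UUUDDD: M=170.8753, payoff=0.0000, prob=0.003436
DDDUDD: M=94.6400, payoff=0.0000, prob=0.000177
UDDUDD: M=122.7200, payoff=0.0000, prob=0.000781
DUDUDD: M=119.9168, payoff=0.0000, prob=0.000781
UUDUDD: M=155.4965, payoff=0.0000, prob=0.003436
DDUUDD: M=119.9168, payoff=0.0000, prob=0.000781
UDUUDD: M=155.4965, payoff=0.0000, prob=0.003436
DUUUDD: M=155.4965, payoff=0.0000, prob=0.003436
UUUUDD: M=201.6329, payoff=0.0000, prob=0.015116
DDDDUD: M=94.6400, payoff=0.0000, prob=0.000177
UDDDUD: M=122.7200, payoff=0.0000, prob=0.000781
DUDDUD: M=111.6752, payoff=0.0000, prob=0.000781
UUDDUD: M=144.8096, payoff=0.0000, prob=0.003436
DDUDUD: M=109.1243, payoff=0.0000, prob=0.000781
UDUDUD: M=141.5019, payoff=0.0000, prob=0.003436
DUUDUD: M=141.5019, payoff=0.0000, prob=0.003436
UUUDUD: M=183.4859, payoff=0.0000, prob=0.015116
DDDUUD: M=109.1243, payoff=0.0000, prob=0.000781
UDDUUD: M=141.5019, payoff=0.0000, prob=0.003436
DUDUUD: M=141.5019, payoff=0.0000, prob=0.003436
UUDUUD: M=183.4859, payoff=0.0000, prob=0.015116
DDUUUD: M=141.5019, payoff=0.0000, prob=0.003436
UDUUUD: M=183.4859, payoff=0.0000, prob=0.015116
DUUUUD: M=183.4859, payoff=0.0000, prob=0.015116
UUUUUD: M=237.9268, payoff=23.8068, prob=0.066512
DDDDDU: M=94.6400, payoff=0.0000, prob=0.000177
UDDDDU: M=122.7200, payoff=0.0000, prob=0.000781
DUDDDU: M=111.6752, payoff=0.0000, prob=0.000781
UUDDDU: M=144.8096, payoff=0.0000, prob=0.003436
DDUDDU: M=101.6244, payoff=0.0000, prob=0.000781
UDUDDU: M=131.7767, payoff=0.0000, prob=0.003436
DUUDDU: M=131.7767, payoff=0.0000, prob=0.003436
UUUDDU: M=170.8753, payoff=0.0000, prob=0.015116
DDDUDU: M=99.3031, payoff=0.0000, prob=0.000781
UDDUDU: M=128.7667, payoff=0.0000, prob=0.003436
DUDUDU: M=128.7667, payoff=0.0000, prob=0.003436
UUDUDU: M=166.9722, payoff=0.0000, prob=0.015116
DDUUDU: M=128.7667, payoff=0.0000, prob=0.003436
UDUUDU: M=166.9722, payoff=0.0000, prob=0.015116
DUUUDU: M=166.9722, payoff=0.0000, prob=0.015116
UUUUDU: M=216.5134, payoff=2.3934, prob=0.066512
DDDDUU: M=99.3031, payoff=0.0000, prob=0.000781
UDDDUU: M=128.7667, payoff=0.0000, prob=0.003436
DUDDUU: M=128.7667, payoff=0.0000, prob=0.003436
UUDDUU: M=166.9722, payoff=0.0000, prob=0.015116
DDUDUU: M=128.7667, payoff=0.0000, prob=0.003436
UDUDUU: M=166.9722, payoff=0.0000, prob=0.015116
DUUDUU: M=166.9722, payoff=0.0000, prob=0.015116
UUUDUU: M=216.5134, payoff=2.3934, prob=0.066512
DDDUUU: M=128.7667, payoff=0.0000, prob=0.003436
UDDUUU: M=166.9722, payoff=0.0000, prob=0.015116
DUDUUU: M=166.9722, payoff=0.0000, prob=0.015116
UUDUUU: M=216.5134, payoff=2.3934, prob=0.066512
DDUUUU: M=166.9722, payoff=0.0000, prob=0.015116
UDUUUU: M=216.5134, payoff=2.3934, prob=0.066512
DUUUUU: M=216.5134, payoff=2.3934, prob=0.066512
UUUUUU: M=280.7536, payoff=66.6336, prob=0.292653
Price = Σ prob·payoff / R^6 = 21.879946 / 2.081952 = 10.5093

price = 10.5093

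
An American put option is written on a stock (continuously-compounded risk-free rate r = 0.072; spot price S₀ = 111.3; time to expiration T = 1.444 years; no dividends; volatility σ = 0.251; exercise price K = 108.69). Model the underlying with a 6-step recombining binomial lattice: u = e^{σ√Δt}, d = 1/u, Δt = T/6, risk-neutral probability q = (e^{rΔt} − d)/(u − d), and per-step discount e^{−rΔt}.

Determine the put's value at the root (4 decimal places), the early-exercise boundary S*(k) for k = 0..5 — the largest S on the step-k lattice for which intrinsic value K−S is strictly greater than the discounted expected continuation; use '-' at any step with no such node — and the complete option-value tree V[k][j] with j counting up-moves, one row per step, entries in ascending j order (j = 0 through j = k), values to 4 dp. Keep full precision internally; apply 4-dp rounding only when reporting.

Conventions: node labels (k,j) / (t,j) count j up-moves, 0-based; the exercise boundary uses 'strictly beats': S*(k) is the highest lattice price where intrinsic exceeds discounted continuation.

Δt=0.24067  u=1.13104  d=0.88414  q=0.54005  discount=0.98282
step 6 (expiry): payoffs max(K−S,0) = 55.5240 40.6777 21.6856 0.0000 0.0000 0.0000 0.0000
step 5: (k=5,j=0): S=60.1327, K−S=48.5573, hold=46.6901 ⇒ V=48.5573 exercise | (k=5,j=1): S=76.9245, K−S=31.7655, hold=29.8984 ⇒ V=31.7655 exercise | (k=5,j=2): S=98.4053, K−S=10.2847, hold=9.8029 ⇒ V=10.2847 exercise | (k=5,j=3): S=125.8844, K−S=0.0000, hold=0.0000 ⇒ V=0.0000 continue | (k=5,j=4): S=161.0370, K−S=0.0000, hold=0.0000 ⇒ V=0.0000 continue | (k=5,j=5): S=206.0058, K−S=0.0000, hold=0.0000 ⇒ V=0.0000 continue  boundary S*=98.4053
step 4: (k=4,j=0): S=68.0123, K−S=40.6777, hold=38.8105 ⇒ V=40.6777 exercise | (k=4,j=1): S=87.0044, K−S=21.6856, hold=19.8184 ⇒ V=21.6856 exercise | (k=4,j=2): S=111.3000, K−S=0.0000, hold=4.6492 ⇒ V=4.6492 continue | (k=4,j=3): S=142.3800, K−S=0.0000, hold=0.0000 ⇒ V=0.0000 continue | (k=4,j=4): S=182.1389, K−S=0.0000, hold=0.0000 ⇒ V=0.0000 continue  boundary S*=87.0044
step 3: (k=3,j=0): S=76.9245, K−S=31.7655, hold=29.8984 ⇒ V=31.7655 exercise | (k=3,j=1): S=98.4053, K−S=10.2847, hold=12.2706 ⇒ V=12.2706 continue | (k=3,j=2): S=125.8844, K−S=0.0000, hold=2.1017 ⇒ V=2.1017 continue | (k=3,j=3): S=161.0370, K−S=0.0000, hold=0.0000 ⇒ V=0.0000 continue  boundary S*=76.9245
step 2: (k=2,j=0): S=87.0044, K−S=21.6856, hold=20.8724 ⇒ V=21.6856 exercise | (k=2,j=1): S=111.3000, K−S=0.0000, hold=6.6624 ⇒ V=6.6624 continue | (k=2,j=2): S=142.3800, K−S=0.0000, hold=0.9500 ⇒ V=0.9500 continue  boundary S*=87.0044
step 1: (k=1,j=0): S=98.4053, K−S=10.2847, hold=13.3391 ⇒ V=13.3391 continue | (k=1,j=1): S=125.8844, K−S=0.0000, hold=3.5160 ⇒ V=3.5160 continue  boundary S*=-
step 0: (k=0,j=0): S=111.3000, K−S=0.0000, hold=7.8961 ⇒ V=7.8961 continue  boundary S*=-

price = 7.8961
boundary = - - 87.0044 76.9245 87.0044 98.4053
tree:
7.8961
13.3391 3.5160
21.6856 6.6624 0.9500
31.7655 12.2706 2.1017 0.0000
40.6777 21.6856 4.6492 0.0000 0.0000
48.5573 31.7655 10.2847 0.0000 0.0000 0.0000
55.5240 40.6777 21.6856 0.0000 0.0000 0.0000 0.0000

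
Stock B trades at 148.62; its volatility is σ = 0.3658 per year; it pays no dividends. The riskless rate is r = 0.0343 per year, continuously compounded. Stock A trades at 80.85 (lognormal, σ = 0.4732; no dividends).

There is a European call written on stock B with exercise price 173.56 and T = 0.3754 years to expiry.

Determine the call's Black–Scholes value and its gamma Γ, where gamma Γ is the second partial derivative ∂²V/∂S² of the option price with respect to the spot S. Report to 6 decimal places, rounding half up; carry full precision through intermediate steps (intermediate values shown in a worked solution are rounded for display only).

σ√T = 0.3658·√0.3754 = 0.224125
d₁ = (ln(S/K) + (r+σ²/2)T) / (σ√T) = (ln(148.62/173.56) + (0.0343+0.3658²/2)·0.3754) / 0.224125 = (-0.155131 + 0.037992) / 0.224125 = -0.522647
d₂ = d₁ − σ√T = -0.522647 − 0.224125 = -0.746772
e^{−rT} = 0.987206
N(d₁) = 0.300610,  N(d₂) = 0.227601
Call price V = S·N(d₁) − K·e^{−rT}·N(d₂) = 44.676663 − 38.996976 = 5.679687
φ(d₁) = (1/√(2π))·e^{−d₁²/2} = 0.348012
Γ = φ(d₁) / (S·σ·√T) = 0.010448

price = 5.679687
Γ = 0.010448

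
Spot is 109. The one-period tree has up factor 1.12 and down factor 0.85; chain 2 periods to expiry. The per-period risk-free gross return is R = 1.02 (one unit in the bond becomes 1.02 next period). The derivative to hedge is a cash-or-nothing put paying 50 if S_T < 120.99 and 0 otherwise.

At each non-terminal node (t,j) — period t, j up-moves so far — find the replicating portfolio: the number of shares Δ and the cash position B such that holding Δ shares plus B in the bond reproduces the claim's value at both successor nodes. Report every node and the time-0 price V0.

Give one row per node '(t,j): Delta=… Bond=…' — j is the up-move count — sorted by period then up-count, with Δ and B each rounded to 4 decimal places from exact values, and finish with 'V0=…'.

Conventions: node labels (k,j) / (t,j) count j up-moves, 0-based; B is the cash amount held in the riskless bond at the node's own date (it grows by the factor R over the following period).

(0,0): Delta=-1.0487 Bond=143.3183
(1,0): Delta=0.0000 Bond=49.0196
(1,1): Delta=-1.5169 Bond=203.3406
V0=29.0065

Arbitrage-free pricing uses the up-move probability p* = (R−d)/(u−d) = 0.6296, discounting each step at R = 1.02.
Expiry values: V(2,0)=50.0000, V(2,1)=50.0000, V(2,2)=0.0000
Node (1,0) S=92.6500: V=(p*·50.0000+(1−p*)·50.0000)/1.02=49.0196; Δ=(50.0000−50.0000)/(103.7680−78.7525)=0.0000; B=V−Δ·S=49.0196
Node (1,1) S=122.0800: V=(p*·0.0000+(1−p*)·50.0000)/1.02=18.1554; Δ=(0.0000−50.0000)/(136.7296−103.7680)=-1.5169; B=V−Δ·S=203.3406
Node (0,0) S=109.0000: V=(p*·18.1554+(1−p*)·49.0196)/1.02=29.0065; Δ=(18.1554−49.0196)/(122.0800−92.6500)=-1.0487; B=V−Δ·S=143.3183
Verification: the root portfolio costs Δ(0,0)·S0 + B(0,0) = 29.0065, matching V0.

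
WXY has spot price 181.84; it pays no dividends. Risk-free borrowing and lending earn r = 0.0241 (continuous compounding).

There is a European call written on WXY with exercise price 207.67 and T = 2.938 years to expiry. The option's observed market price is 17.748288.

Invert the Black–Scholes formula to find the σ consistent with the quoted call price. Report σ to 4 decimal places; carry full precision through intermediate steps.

At σ = 0.1808 the Black–Scholes value reproduces the quote:
σ√T = 0.1808·√2.938 = 0.309902
d₁ = (ln(S/K) + (r+σ²/2)T) / (σ√T) = (ln(181.84/207.67) + (0.0241+0.1808²/2)·2.938) / 0.309902 = (-0.132823 + 0.118825) / 0.309902 = -0.045168
d₂ = d₁ − σ√T = -0.045168 − 0.309902 = -0.355070
e^{−rT} = 0.931643
N(d₁) = 0.481987,  N(d₂) = 0.361269
V = S·N(d₁) − K·e^{−rT}·N(d₂) = 87.644453 − 69.896164 = 17.748288 (the quoted price), and the Black–Scholes price is strictly increasing in σ, so σ is unique

sigma = 0.1808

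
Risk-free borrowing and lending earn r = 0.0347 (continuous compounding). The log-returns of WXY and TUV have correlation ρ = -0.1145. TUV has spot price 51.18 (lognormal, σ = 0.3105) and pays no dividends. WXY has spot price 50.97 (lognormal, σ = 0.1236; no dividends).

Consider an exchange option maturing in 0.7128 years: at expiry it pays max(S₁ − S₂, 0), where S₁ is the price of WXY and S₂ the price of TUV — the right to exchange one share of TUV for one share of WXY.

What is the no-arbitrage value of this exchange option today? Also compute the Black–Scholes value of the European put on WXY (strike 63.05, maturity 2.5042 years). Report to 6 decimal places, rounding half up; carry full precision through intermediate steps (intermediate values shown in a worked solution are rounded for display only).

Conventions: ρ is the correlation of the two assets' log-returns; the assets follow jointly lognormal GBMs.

σ_eff = √(σ₁² + σ₂² − 2ρσ₁σ₂) = √(0.1236² + 0.3105² − 2·-0.1145·0.1236·0.3105) = 0.347096
d₁ = (ln(S₁/S₂) + (q₂ − q₁ + σ_eff²/2)T) / (σ_eff√T) = (ln(50.97/51.18) + (0.0 − 0.0 + 0.060238)·0.7128) / 0.293045 = 0.132492
d₂ = d₁ − σ_eff√T = 0.132492 − 0.293045 = -0.160553
N(d₁) = 0.552702,  N(d₂) = 0.436223
V = S₁·e^{−q₁T}·N(d₁) − S₂·e^{−q₂T}·N(d₂) = 28.171235 − 22.325881 = 5.845353
[vanilla: WXY put K=63.05]
σ√T = 0.1236·√2.5042 = 0.195593
d₁ = (ln(S/K) + (r+σ²/2)T) / (σ√T) = (ln(50.97/63.05) + (0.0347+0.1236²/2)·2.5042) / 0.195593 = (-0.212691 + 0.106024) / 0.195593 = -0.545351
d₂ = d₁ − σ√T = -0.545351 − 0.195593 = -0.740944
e^{−rT} = 0.916773
N(−d₁) = 0.707244,  N(−d₂) = 0.770636
price = K·e^{−rT}·N(−d₂) − S·N(−d₁) = 44.544721 − 36.048229 = 8.496492

exchange price = 5.845353
price(WXY put K=63.05) = 8.496492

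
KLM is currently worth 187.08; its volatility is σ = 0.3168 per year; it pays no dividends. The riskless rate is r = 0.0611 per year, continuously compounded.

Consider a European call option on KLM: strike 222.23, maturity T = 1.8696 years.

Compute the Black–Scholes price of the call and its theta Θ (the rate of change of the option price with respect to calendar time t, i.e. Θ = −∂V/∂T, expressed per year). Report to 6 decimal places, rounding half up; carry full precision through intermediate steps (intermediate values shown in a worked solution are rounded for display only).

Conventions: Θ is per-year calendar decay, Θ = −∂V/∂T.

price = 27.745430
Θ = -13.013741

σ√T = 0.3168·√1.8696 = 0.433171
d₁ = (ln(S/K) + (r+σ²/2)T) / (σ√T) = (ln(187.08/222.23) + (0.0611+0.3168²/2)·1.8696) / 0.433171 = (-0.172177 + 0.208051) / 0.433171 = 0.082819
d₂ = d₁ − σ√T = 0.082819 − 0.433171 = -0.350353
e^{−rT} = 0.892050
N(d₁) = 0.533002,  N(d₂) = 0.363037
Call price V = S·N(d₁) − K·e^{−rT}·N(d₂) = 99.714036 − 71.968606 = 27.745430
φ(d₁) = (1/√(2π))·e^{−d₁²/2} = 0.397576
Θ = −S·φ(d₁)·σ/(2√T) − r·K·e^{−rT}·N(d₂) = −8.616460 − 4.397282 = -13.013741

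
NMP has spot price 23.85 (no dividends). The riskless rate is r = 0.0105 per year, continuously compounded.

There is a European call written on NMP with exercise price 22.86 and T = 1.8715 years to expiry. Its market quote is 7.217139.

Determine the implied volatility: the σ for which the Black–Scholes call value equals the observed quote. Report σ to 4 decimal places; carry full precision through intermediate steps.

At σ = 0.5240 the Black–Scholes value reproduces the quote:
σ√T = 0.524·√1.8715 = 0.716847
d₁ = (ln(S/K) + (r+σ²/2)T) / (σ√T) = (ln(23.85/22.86) + (0.0105+0.524²/2)·1.8715) / 0.716847 = (0.042396 + 0.276585) / 0.716847 = 0.444978
d₂ = d₁ − σ√T = 0.444978 − 0.716847 = -0.271869
e^{−rT} = 0.980541
N(d₁) = 0.671832,  N(d₂) = 0.392861
V = S·N(d₁) − K·e^{−rT}·N(d₂) = 16.023196 − 8.806056 = 7.217139 (the observed quote) — the price is monotone increasing in volatility, hence this σ is the only solution

sigma = 0.5240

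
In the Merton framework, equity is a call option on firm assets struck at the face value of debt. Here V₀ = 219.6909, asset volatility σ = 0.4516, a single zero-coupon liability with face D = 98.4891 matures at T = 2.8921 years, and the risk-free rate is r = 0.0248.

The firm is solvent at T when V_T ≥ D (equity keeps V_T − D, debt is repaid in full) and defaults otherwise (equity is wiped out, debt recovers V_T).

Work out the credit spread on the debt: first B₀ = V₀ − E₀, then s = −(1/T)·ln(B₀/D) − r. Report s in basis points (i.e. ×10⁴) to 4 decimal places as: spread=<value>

spread=258.5160

With assets at 219.6909 and a single debt payment of 98.4891 at 2.8921 years:
d₁ = [ln(V₀/D) + (r + σ²/2)T] / (σ√T)
   = [ln(219.6909/98.4891) + (0.0248 + 0.5·0.4516²)·2.8921] / (0.4516·√2.8921)
   = [0.802276 + 0.366635] / 0.767999 = 1.522022
d₂ = d₁ − σ√T = 1.522022 − 0.767999 = 0.754023
N(d₁) = 0.935998,  N(d₂) = 0.774582,  e^(−rT) = 0.930788
E₀ = V₀·N(d₁) − D·e^(−rT)·N(d₂)
   = 219.6909·0.935998 − 98.4891·0.930788·0.774582 = 134.622437
B₀ = V₀ − E₀ = 219.6909 − 134.622437 = 85.068463
spread = −(1/T)·ln(B₀/D) − r = −(1/2.8921)·ln(85.068463/98.4891) − 0.0248 = 0.02585160
in basis points: 0.02585160 × 10⁴ = 258.5160 bp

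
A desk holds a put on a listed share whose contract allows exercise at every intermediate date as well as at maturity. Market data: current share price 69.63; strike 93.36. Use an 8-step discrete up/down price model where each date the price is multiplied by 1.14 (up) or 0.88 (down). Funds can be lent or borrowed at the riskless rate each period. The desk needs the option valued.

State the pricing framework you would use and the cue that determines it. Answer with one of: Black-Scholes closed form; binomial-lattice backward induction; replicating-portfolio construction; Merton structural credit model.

framework: binomial-lattice backward induction

Key observation: the put (strike 93.36 on spot 69.63) is American-style on a 8-step discrete price model, so the early-exercise decision at every node requires stepwise backward valuation — a closed form cannot price the exercise right.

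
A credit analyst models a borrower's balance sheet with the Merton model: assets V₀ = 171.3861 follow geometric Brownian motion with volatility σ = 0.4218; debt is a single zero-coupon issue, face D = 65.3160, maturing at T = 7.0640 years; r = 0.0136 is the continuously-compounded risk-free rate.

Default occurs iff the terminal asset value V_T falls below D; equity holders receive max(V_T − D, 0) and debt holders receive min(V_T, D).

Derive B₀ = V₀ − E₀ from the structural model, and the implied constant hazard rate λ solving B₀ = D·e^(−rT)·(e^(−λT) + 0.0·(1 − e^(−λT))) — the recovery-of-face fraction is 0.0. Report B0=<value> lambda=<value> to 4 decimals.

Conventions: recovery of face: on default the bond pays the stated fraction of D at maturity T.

B0=49.8752 lambda=0.0246

Equity is a call on the firm's assets struck at D = 65.3160:
d₁ = [ln(V₀/D) + (r + σ²/2)T] / (σ√T)
   = [ln(171.3861/65.3160) + (0.0136 + 0.5·0.4218²)·7.0640] / (0.4218·√7.0640)
   = [0.964682 + 0.724467] / 1.121068 = 1.506732
d₂ = d₁ − σ√T = 1.506732 − 1.121068 = 0.385664
N(d₁) = 0.934060,  N(d₂) = 0.650127,  e^(−rT) = 0.908400
E₀ = V₀·N(d₁) − D·e^(−rT)·N(d₂)
   = 171.3861·0.934060 − 65.3160·0.908400·0.650127 = 121.510916
B₀ = V₀ − E₀ = 171.3861 − 121.510916 = 49.875184
e^(−λT) = (B₀·e^(rT)/D − 0)/(1 − 0) = (49.8752·1.100837/65.3160 − 0)/1 = 0.84059715
λ = −ln(0.84059715)/7.0640 = 0.024581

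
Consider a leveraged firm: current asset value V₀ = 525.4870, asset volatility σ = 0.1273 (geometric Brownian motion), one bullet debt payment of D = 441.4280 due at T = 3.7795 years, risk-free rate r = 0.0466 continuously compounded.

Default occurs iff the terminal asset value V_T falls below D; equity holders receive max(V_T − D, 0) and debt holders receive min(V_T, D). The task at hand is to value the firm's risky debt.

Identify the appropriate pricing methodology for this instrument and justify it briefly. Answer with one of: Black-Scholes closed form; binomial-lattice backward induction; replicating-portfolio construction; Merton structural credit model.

framework: Merton structural credit model

Key observation: the data describe a firm's assets (V₀ = 525.4870, GBM) and a single zero-coupon debt of face 441.4280, so credit quantities follow from equity-as-call in the structural model.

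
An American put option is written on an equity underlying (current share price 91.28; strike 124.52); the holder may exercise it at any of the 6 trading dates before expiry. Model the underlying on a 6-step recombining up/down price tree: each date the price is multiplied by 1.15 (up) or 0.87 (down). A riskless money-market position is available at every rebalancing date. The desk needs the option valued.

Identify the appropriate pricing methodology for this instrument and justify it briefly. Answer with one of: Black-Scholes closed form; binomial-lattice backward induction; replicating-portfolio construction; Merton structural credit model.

framework: binomial-lattice backward induction

Key observation: the put (strike 124.52 on spot 91.28) is American-style on a 6-step discrete price model, so the early-exercise decision at every node requires stepwise backward valuation — a closed form cannot price the exercise right.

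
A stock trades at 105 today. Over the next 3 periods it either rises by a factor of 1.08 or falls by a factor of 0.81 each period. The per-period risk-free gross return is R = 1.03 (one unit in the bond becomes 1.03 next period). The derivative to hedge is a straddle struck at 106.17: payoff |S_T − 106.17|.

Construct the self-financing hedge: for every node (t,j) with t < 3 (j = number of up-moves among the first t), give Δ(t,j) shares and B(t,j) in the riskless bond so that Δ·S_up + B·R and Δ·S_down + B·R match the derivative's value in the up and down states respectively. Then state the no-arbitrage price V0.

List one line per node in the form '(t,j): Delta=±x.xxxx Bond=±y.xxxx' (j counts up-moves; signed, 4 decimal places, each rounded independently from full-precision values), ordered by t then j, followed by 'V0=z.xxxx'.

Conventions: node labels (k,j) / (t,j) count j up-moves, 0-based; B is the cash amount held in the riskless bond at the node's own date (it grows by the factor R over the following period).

(0,0): Delta=0.1523 Bond=2.0138
(1,0): Delta=-1.0000 Bond=100.0754
(1,1): Delta=0.3487 Bond=-20.1987
(2,0): Delta=-1.0000 Bond=103.0777
(2,1): Delta=-1.0000 Bond=103.0777
(2,2): Delta=0.5786 Bond=-48.9598
V0=18.0029

No-arbitrage ⇒ martingale measure with p* = (R−d)/(u−d) = 0.8148.
Payoffs at expiry: V(3,0)=50.3687, V(3,1)=31.7683, V(3,2)=6.9677, V(3,3)=26.0998
(2,0): S=68.8905. Δ = (V_up−V_dn)/(S_up−S_dn) = (31.7683−50.3687)/(74.4017−55.8013) = -1.0000. V = [p*·31.7683 + (1−p*)·50.3687]/1.03 = 34.1872. B = V − Δ·S = 103.0777.
(2,1): S=91.8540. Δ = (V_up−V_dn)/(S_up−S_dn) = (6.9677−31.7683)/(99.2023−74.4017) = -1.0000. V = [p*·6.9677 + (1−p*)·31.7683]/1.03 = 11.2237. B = V − Δ·S = 103.0777.
(2,2): S=122.4720. Δ = (V_up−V_dn)/(S_up−S_dn) = (26.0998−6.9677)/(132.2698−99.2023) = 0.5786. V = [p*·26.0998 + (1−p*)·6.9677]/1.03 = 21.8998. B = V − Δ·S = -48.9598.
(1,0): S=85.0500. Δ = (V_up−V_dn)/(S_up−S_dn) = (11.2237−34.1872)/(91.8540−68.8905) = -1.0000. V = [p*·11.2237 + (1−p*)·34.1872]/1.03 = 15.0254. B = V − Δ·S = 100.0754.
(1,1): S=113.4000. Δ = (V_up−V_dn)/(S_up−S_dn) = (21.8998−11.2237)/(122.4720−91.8540) = 0.3487. V = [p*·21.8998 + (1−p*)·11.2237]/1.03 = 19.3425. B = V − Δ·S = -20.1987.
(0,0): S=105.0000. Δ = (V_up−V_dn)/(S_up−S_dn) = (19.3425−15.0254)/(113.4000−85.0500) = 0.1523. V = [p*·19.3425 + (1−p*)·15.0254]/1.03 = 18.0029. B = V − Δ·S = 2.0138.
Check: Δ(0,0)·S0 + B(0,0) = 18.0029 = V0.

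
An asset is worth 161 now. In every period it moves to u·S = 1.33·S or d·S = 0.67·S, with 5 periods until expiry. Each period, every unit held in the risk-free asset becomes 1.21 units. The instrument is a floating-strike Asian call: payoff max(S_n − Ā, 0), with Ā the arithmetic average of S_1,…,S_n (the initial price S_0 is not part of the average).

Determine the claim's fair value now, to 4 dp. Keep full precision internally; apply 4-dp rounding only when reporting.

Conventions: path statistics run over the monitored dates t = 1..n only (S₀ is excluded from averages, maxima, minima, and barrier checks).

No-arbitrage gives p* = (R−d)/(u−d) = 0.8182: enumerate every path, weight its payoff by its p*-probability, and discount by R^5.
Enumerate all 2^5 = 32 price paths (U = up ×1.33, D = down ×0.67); each path with k up-moves has probability p*^k·(1−p*)^(5−k).
DDDDD: Ā=56.5492, payoff=0.0000, prob=0.000199
UDDDD: Ā=112.2544, payoff=0.0000, prob=0.000894
DUDDD: Ā=91.0024, payoff=0.0000, prob=0.000894
UUDDD: Ā=180.6466, payoff=0.0000, prob=0.004024
DDUDD: Ā=76.7636, payoff=0.0000, prob=0.000894
UDUDD: Ā=152.3814, payoff=0.0000, prob=0.004024
DUUDD: Ā=131.1294, payoff=0.0000, prob=0.004024
UUUDD: Ā=260.3017, payoff=0.0000, prob=0.018106
DDDUD: Ā=67.2235, payoff=0.0000, prob=0.000894
UDDUD: Ā=133.4438, payoff=0.0000, prob=0.004024
DUDUD: Ā=112.1918, payoff=0.0000, prob=0.004024
UUDUD: Ā=222.7090, payoff=0.0000, prob=0.018106
DDUUD: Ā=97.9529, payoff=0.0000, prob=0.004024
UDUUD: Ā=194.4438, payoff=0.0000, prob=0.018106
DUUUD: Ā=173.1918, payoff=0.0000, prob=0.018106
UUUUD: Ā=343.7987, payoff=0.0000, prob=0.081477
DDDDU: Ā=60.8317, payoff=0.0000, prob=0.000894
UDDDU: Ā=120.7555, payoff=0.0000, prob=0.004024
DUDDU: Ā=99.5035, payoff=0.0000, prob=0.004024
UUDDU: Ā=197.5219, payoff=0.0000, prob=0.018106
DDUDU: Ā=85.2647, payoff=0.3905, prob=0.004024
UDUDU: Ā=169.2568, payoff=0.7751, prob=0.018106
DUUDU: Ā=148.0048, payoff=22.0271, prob=0.018106
UUUDU: Ā=293.8005, payoff=43.7255, prob=0.081477
DDDUU: Ā=75.7247, payoff=9.9305, prob=0.004024
UDDUU: Ā=150.3191, payoff=19.7128, prob=0.018106
DUDUU: Ā=129.0671, payoff=40.9648, prob=0.018106
UUDUU: Ā=256.2078, payoff=81.3182, prob=0.081477
DDUUU: Ā=114.8283, payoff=55.2036, prob=0.018106
UDUUU: Ā=227.9427, payoff=109.5833, prob=0.081477
DUUUU: Ā=206.6907, payoff=130.8353, prob=0.081477
UUUUU: Ā=410.2964, payoff=259.7179, prob=0.366648
Price = Σ prob·payoff / R^5 = 127.554444 / 2.593742 = 49.1778

price = 49.1778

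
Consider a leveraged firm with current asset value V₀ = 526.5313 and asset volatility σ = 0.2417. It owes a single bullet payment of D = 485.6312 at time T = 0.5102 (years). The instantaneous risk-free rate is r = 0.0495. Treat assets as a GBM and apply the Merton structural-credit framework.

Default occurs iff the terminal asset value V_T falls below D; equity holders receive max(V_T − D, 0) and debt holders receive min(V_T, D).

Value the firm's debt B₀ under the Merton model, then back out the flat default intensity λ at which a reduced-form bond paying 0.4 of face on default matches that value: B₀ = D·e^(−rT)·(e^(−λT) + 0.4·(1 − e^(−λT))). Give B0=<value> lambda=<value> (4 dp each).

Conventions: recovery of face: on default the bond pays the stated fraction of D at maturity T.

B0=459.3521 lambda=0.1003

With assets at 526.5313 and a single debt payment of 485.6312 at 0.5102 years:
d₁ = [ln(V₀/D) + (r + σ²/2)T] / (σ√T)
   = [ln(526.5313/485.6312) + (0.0495 + 0.5·0.2417²)·0.5102] / (0.2417·√0.5102)
   = [0.080861 + 0.040158] / 0.172642 = 0.700981
d₂ = d₁ − σ√T = 0.700981 − 0.172642 = 0.528339
N(d₁) = 0.758343,  N(d₂) = 0.701368,  e^(−rT) = 0.975061
E₀ = V₀·N(d₁) − D·e^(−rT)·N(d₂)
   = 526.5313·0.758343 − 485.6312·0.975061·0.701368 = 67.179219
B₀ = V₀ − E₀ = 526.5313 − 67.179219 = 459.352081
e^(−λT) = (B₀·e^(rT)/D − 0.4)/(1 − 0.4) = (459.3521·1.025577/485.6312 − 0.4)/0.6 = 0.95013199
λ = −ln(0.95013199)/0.5102 = 0.100263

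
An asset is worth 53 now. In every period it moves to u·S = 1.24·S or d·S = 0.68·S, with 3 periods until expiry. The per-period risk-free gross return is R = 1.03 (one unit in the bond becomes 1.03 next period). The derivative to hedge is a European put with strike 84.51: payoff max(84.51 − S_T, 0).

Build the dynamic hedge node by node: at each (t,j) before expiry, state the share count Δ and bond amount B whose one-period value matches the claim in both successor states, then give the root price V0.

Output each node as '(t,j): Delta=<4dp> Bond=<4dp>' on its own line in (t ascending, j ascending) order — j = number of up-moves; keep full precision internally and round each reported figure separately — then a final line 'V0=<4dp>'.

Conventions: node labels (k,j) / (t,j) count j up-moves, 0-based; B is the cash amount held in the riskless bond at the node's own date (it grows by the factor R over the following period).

Arbitrage-free pricing uses the up-move probability p* = (R−d)/(u−d) = 0.6250, discounting each step at R = 1.03.
Expiry values: V(3,0)=67.8451, V(3,1)=54.1211, V(3,2)=29.0949, V(3,3)=0.0000
(2,0): S=24.5072. Δ = (V_up−V_dn)/(S_up−S_dn) = (54.1211−67.8451)/(30.3889−16.6649) = -1.0000. V = [p*·54.1211 + (1−p*)·67.8451]/1.03 = 57.5413. B = V − Δ·S = 82.0485.
(2,1): S=44.6896. Δ = (V_up−V_dn)/(S_up−S_dn) = (29.0949−54.1211)/(55.4151−30.3889) = -1.0000. V = [p*·29.0949 + (1−p*)·54.1211]/1.03 = 37.3589. B = V − Δ·S = 82.0485.
(2,2): S=81.4928. Δ = (V_up−V_dn)/(S_up−S_dn) = (0.0000−29.0949)/(101.0511−55.4151) = -0.6375. V = [p*·0.0000 + (1−p*)·29.0949]/1.03 = 10.5928. B = V − Δ·S = 62.5480.
(1,0): S=36.0400. Δ = (V_up−V_dn)/(S_up−S_dn) = (37.3589−57.5413)/(44.6896−24.5072) = -1.0000. V = [p*·37.3589 + (1−p*)·57.5413]/1.03 = 43.6188. B = V − Δ·S = 79.6588.
(1,1): S=65.7200. Δ = (V_up−V_dn)/(S_up−S_dn) = (10.5928−37.3589)/(81.4928−44.6896) = -0.7273. V = [p*·10.5928 + (1−p*)·37.3589]/1.03 = 20.0292. B = V − Δ·S = 67.8259.
(0,0): S=53.0000. Δ = (V_up−V_dn)/(S_up−S_dn) = (20.0292−43.6188)/(65.7200−36.0400) = -0.7948. V = [p*·20.0292 + (1−p*)·43.6188]/1.03 = 28.0343. B = V − Δ·S = 70.1585.
Check: Δ(0,0)·S0 + B(0,0) = 28.0343 = V0.

(0,0): Delta=-0.7948 Bond=70.1585
(1,0): Delta=-1.0000 Bond=79.6588
(1,1): Delta=-0.7273 Bond=67.8259
(2,0): Delta=-1.0000 Bond=82.0485
(2,1): Delta=-1.0000 Bond=82.0485
(2,2): Delta=-0.6375 Bond=62.5480
V0=28.0343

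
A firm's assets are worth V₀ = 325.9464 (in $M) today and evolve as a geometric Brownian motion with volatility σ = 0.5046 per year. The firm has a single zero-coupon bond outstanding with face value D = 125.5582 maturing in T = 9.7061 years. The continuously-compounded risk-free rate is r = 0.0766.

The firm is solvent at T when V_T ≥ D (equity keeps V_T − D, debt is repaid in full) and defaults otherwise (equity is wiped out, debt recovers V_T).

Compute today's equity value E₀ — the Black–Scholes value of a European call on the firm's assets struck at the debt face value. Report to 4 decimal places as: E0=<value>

E0=279.0860

With assets at 325.9464 and a single debt payment of 125.5582 at 9.7061 years:
d₁ = [ln(V₀/D) + (r + σ²/2)T] / (σ√T)
   = [ln(325.9464/125.5582) + (0.0766 + 0.5·0.5046²)·9.7061] / (0.5046·√9.7061)
   = [0.953964 + 1.979176] / 1.572062 = 1.865792
d₂ = d₁ − σ√T = 1.865792 − 1.572062 = 0.293730
N(d₁) = 0.968965,  N(d₂) = 0.615518,  e^(−rT) = 0.475453
E₀ = V₀·N(d₁) − D·e^(−rT)·N(d₂)
   = 325.9464·0.968965 − 125.5582·0.475453·0.615518 = 279.085988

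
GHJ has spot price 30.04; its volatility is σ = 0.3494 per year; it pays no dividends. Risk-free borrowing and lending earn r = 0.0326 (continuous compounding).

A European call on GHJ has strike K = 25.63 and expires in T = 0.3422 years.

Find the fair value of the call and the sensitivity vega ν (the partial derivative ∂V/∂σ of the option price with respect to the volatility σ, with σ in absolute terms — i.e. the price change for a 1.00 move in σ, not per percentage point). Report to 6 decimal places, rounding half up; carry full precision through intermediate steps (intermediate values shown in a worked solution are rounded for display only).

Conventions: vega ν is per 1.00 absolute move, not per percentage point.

price = 5.333614
ν = 4.534217

σ√T = 0.3494·√0.3422 = 0.204392
d₁ = (ln(S/K) + (r+σ²/2)T) / (σ√T) = (ln(30.04/25.63) + (0.0326+0.3494²/2)·0.3422) / 0.204392 = (0.158766 + 0.032044) / 0.204392 = 0.933551
d₂ = d₁ − σ√T = 0.933551 − 0.204392 = 0.729160
e^{−rT} = 0.988906
N(d₁) = 0.824732,  N(d₂) = 0.767048
Call price V = S·N(d₁) − K·e^{−rT}·N(d₂) = 24.774957 − 19.441344 = 5.333614
φ(d₁) = (1/√(2π))·e^{−d₁²/2} = 0.258025
ν = S·φ(d₁)·√T = 4.534217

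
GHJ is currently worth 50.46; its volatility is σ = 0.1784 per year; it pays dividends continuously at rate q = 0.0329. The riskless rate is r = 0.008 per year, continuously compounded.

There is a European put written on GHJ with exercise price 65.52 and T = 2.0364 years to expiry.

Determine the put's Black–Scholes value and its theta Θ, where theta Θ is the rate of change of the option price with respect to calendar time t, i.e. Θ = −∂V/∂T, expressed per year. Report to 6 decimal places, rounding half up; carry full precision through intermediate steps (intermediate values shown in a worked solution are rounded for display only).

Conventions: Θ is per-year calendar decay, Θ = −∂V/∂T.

price = 18.015161
Θ = -1.515106

σ√T = 0.1784·√2.0364 = 0.254581
d₁ = (ln(S/K) + (r−q+σ²/2)T) / (σ√T) = (ln(50.46/65.52) + (0.008−0.0329+0.1784²/2)·2.0364) / 0.254581 = (-0.261174 − 0.018301) / 0.254581 = -1.097783
d₂ = d₁ − σ√T = -1.097783 − 0.254581 = -1.352365
e^{−rT} = 0.983841
e^{−qT} = 0.935197
N(−d₁) = 0.863850,  N(−d₂) = 0.911871
Put price V = K·e^{−rT}·N(−d₂) − S·e^{−qT}·N(−d₁) = 58.780320 − 40.765159 = 18.015161
φ(d₁) = (1/√(2π))·e^{−d₁²/2} = 0.218383
Θ = −S·e^{−qT}·φ(d₁)·σ/(2√T) − q·S·e^{−qT}·N(−d₁) + r·K·e^{−rT}·N(−d₂) = −0.644175 − 1.341174 + 0.470243 = -1.515106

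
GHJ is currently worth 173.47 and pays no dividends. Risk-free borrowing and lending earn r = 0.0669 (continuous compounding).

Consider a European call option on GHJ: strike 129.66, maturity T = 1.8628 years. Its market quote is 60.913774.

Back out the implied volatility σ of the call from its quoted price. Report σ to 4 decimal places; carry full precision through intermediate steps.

At σ = 0.2305 the Black–Scholes value reproduces the quote:
σ√T = 0.2305·√1.8628 = 0.314597
d₁ = (ln(S/K) + (r+σ²/2)T) / (σ√T) = (ln(173.47/129.66) + (0.0669+0.2305²/2)·1.8628) / 0.314597 = (0.291089 + 0.174107) / 0.314597 = 1.478706
d₂ = d₁ − σ√T = 1.478706 − 0.314597 = 1.164109
e^{−rT} = 0.882831
N(d₁) = 0.930391,  N(d₂) = 0.877810
V = S·N(d₁) − K·e^{−rT}·N(d₂) = 161.394846 − 100.481071 = 60.913774 (equal to the quote); since ∂V/∂σ > 0 for all σ, the implied volatility is unique

sigma = 0.2305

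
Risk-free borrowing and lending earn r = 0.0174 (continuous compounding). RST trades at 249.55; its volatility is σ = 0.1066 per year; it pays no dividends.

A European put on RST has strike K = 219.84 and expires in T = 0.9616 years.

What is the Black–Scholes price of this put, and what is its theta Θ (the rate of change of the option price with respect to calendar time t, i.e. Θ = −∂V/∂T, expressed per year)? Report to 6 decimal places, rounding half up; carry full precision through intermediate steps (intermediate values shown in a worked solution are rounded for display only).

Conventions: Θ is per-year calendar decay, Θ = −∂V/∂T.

σ√T = 0.1066·√0.9616 = 0.104533
d₁ = (ln(S/K) + (r+σ²/2)T) / (σ√T) = (ln(249.55/219.84) + (0.0174+0.1066²/2)·0.9616) / 0.104533 = (0.126759 + 0.022195) / 0.104533 = 1.424951
d₂ = d₁ − σ√T = 1.424951 − 0.104533 = 1.320418
e^{−rT} = 0.983407
N(−d₁) = 0.077086,  N(−d₂) = 0.093348
Put price V = K·e^{−rT}·N(−d₂) − S·N(−d₁) = 20.181080 − 19.236741 = 0.944339
φ(d₁) = (1/√(2π))·e^{−d₁²/2} = 0.144543
Θ = −S·φ(d₁)·σ/(2√T) + r·K·e^{−rT}·N(−d₂) = −1.960575 + 0.351151 = -1.609424

price = 0.944339
Θ = -1.609424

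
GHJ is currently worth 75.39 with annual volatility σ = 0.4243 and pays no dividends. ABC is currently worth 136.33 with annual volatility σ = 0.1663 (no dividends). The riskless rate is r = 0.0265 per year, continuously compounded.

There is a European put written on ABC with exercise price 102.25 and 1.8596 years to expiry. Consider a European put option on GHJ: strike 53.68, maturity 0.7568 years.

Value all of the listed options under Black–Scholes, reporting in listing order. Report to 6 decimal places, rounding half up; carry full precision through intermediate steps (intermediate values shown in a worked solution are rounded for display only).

[ABC put K=102.25]
σ√T = 0.1663·√1.8596 = 0.226779
d₁ = (ln(S/K) + (r+σ²/2)T) / (σ√T) = (ln(136.33/102.25) + (0.0265+0.1663²/2)·1.8596) / 0.226779 = (0.287658 + 0.074994) / 0.226779 = 1.599143
d₂ = d₁ − σ√T = 1.599143 − 0.226779 = 1.372364
e^{−rT} = 0.951915
N(−d₁) = 0.054894,  N(−d₂) = 0.084975
price = K·e^{−rT}·N(−d₂) − S·N(−d₁) = 8.270906 − 7.483761 = 0.787144
[GHJ put K=53.68]
σ√T = 0.4243·√0.7568 = 0.369117
d₁ = (ln(S/K) + (r+σ²/2)T) / (σ√T) = (ln(75.39/53.68) + (0.0265+0.4243²/2)·0.7568) / 0.369117 = (0.339634 + 0.088179) / 0.369117 = 1.159018
d₂ = d₁ − σ√T = 1.159018 − 0.369117 = 0.789902
e^{−rT} = 0.980145
N(−d₁) = 0.123224,  N(−d₂) = 0.214793
price = K·e^{−rT}·N(−d₂) − S·N(−d₁) = 11.301133 − 9.289886 = 2.011247

price(ABC put K=102.25) = 0.787144
price(GHJ put K=53.68) = 2.011247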